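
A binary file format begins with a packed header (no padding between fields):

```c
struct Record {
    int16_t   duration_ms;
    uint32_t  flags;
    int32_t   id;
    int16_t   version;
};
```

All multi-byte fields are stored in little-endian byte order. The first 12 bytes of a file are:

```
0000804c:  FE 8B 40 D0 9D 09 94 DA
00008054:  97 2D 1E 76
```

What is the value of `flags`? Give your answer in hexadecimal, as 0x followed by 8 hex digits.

`flags` follows `duration_ms` (2 bytes), so it starts at byte offset 2 and occupies 4 bytes.
Bytes at offsets 2..5: 40 D0 9D 09.
Little-endian stores the least-significant byte at the lowest address.
Reassemble most-significant byte first: 09 9D D0 40 → 0x099DD040.

0x099DD040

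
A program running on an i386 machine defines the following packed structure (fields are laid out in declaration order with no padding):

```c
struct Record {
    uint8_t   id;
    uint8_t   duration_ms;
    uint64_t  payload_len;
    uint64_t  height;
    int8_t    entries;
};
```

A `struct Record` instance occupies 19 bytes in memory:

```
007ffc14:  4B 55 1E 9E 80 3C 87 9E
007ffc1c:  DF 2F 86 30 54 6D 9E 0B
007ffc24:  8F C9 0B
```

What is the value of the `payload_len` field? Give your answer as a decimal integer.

3449650143261924894

`payload_len` follows `id` (1 B), `duration_ms` (1 B), so it starts at offset 1 + 1 = 2 and occupies 8 bytes.
Bytes at offsets 2..9: 1E 9E 80 3C 87 9E DF 2F.
In little-endian order the low byte comes first in memory.
Reassemble most-significant byte first: 2F DF 9E 87 3C 80 9E 1E → 0x2FDF9E873C809E1E.
0x2FDF9E873C809E1E = 3449650143261924894.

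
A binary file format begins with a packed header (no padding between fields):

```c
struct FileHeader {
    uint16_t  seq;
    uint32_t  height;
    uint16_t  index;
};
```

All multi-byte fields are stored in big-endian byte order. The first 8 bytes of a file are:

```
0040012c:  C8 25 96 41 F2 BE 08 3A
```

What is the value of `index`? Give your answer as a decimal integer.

2106

`index` follows `seq` (2 B), `height` (4 B), so it starts at offset 2 + 4 = 6 and occupies 2 bytes.
Bytes at offsets 6..7: 08 3A.
In big-endian order the high byte comes first in memory.
The bytes are already most-significant first: 0x083A.
0x083A = 2106.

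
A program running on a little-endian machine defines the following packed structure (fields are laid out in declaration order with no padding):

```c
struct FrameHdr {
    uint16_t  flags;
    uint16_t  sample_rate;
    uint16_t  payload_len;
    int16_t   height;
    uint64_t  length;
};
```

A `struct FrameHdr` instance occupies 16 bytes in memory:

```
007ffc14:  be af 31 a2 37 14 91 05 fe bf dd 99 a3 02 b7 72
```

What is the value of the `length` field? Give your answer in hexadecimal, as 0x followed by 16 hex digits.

0x72B702A399DDBFFE

`length` follows `flags` (2 B), `sample_rate` (2 B), `payload_len` (2 B), `height` (2 B), so it starts at offset 2 + 2 + 2 + 2 = 8 and occupies 8 bytes.
Bytes at offsets 8..15: FE BF DD 99 A3 02 B7 72.
Little-endian: lowest address holds the least-significant byte.
Reassemble most-significant byte first: 72 B7 02 A3 99 DD BF FE → 0x72B702A399DDBFFE.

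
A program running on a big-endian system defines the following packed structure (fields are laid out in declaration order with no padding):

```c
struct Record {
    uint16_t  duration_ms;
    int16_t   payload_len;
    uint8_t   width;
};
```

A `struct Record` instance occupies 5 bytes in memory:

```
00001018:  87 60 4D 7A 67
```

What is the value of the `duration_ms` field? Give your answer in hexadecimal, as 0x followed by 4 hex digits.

0x8760

`duration_ms` is the first field, at byte offset 0, occupying 2 bytes.
Bytes at offsets 0..1: 87 60.
Big-endian: lowest address holds the most-significant byte.
The bytes are already most-significant first: 0x8760.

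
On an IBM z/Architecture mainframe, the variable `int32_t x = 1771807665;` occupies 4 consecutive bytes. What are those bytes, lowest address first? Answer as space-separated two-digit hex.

69 9B A3 B1

1771807665 in hexadecimal, padded to 32 bits, is 0x699BA3B1.
Split into bytes (most-significant first): 69 9B A3 B1.
Big-endian: lowest address holds the most-significant byte.
So the memory order matches the most-significant-first order: 69 9B A3 B1.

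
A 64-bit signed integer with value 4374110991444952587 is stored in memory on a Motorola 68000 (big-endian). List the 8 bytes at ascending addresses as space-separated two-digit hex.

4374110991444952587 in hexadecimal, padded to 64 bits, is 0x3CB3F6C58D35460B.
Split into bytes (most-significant first): 3C B3 F6 C5 8D 35 46 0B.
In big-endian order the high byte comes first in memory.
So the memory order matches the most-significant-first order: 3C B3 F6 C5 8D 35 46 0B.

3C B3 F6 C5 8D 35 46 0B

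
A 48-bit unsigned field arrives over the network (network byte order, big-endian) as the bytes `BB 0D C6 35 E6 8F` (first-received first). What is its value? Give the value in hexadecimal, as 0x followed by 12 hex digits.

0xBB0DC635E68F

Big-endian stores the most-significant byte at the lowest address.
The bytes are already most-significant first: 0xBB0DC635E68F.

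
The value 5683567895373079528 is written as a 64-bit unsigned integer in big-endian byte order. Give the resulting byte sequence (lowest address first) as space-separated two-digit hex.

4E E0 16 E3 54 86 E3 E8

5683567895373079528 in hexadecimal, padded to 64 bits, is 0x4EE016E35486E3E8.
Split into bytes (most-significant first): 4E E0 16 E3 54 86 E3 E8.
Big-endian: lowest address holds the most-significant byte.
So the memory order matches the most-significant-first order: 4E E0 16 E3 54 86 E3 E8.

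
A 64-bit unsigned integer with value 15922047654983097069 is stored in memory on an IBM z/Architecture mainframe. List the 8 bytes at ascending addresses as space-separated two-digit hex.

15922047654983097069 in hexadecimal, padded to 64 bits, is 0xDCF679FBCC1BDAED.
Split into bytes (most-significant first): DC F6 79 FB CC 1B DA ED.
In big-endian order the high byte comes first in memory.
So the memory order matches the most-significant-first order: DC F6 79 FB CC 1B DA ED.

DC F6 79 FB CC 1B DA ED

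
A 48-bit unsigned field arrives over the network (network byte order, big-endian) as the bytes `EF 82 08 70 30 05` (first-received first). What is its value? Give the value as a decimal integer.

263341766356997

Big-endian stores the most-significant byte at the lowest address.
The bytes are already most-significant first: 0xEF8208703005.
0xEF8208703005 = 263341766356997.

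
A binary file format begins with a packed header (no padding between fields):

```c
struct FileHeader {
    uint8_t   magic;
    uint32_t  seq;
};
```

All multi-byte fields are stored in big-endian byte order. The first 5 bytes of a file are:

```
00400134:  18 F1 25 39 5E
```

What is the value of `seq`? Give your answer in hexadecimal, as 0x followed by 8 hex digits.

0xF125395E

`seq` follows `magic` (1 byte), so it starts at byte offset 1 and occupies 4 bytes.
Bytes at offsets 1..4: F1 25 39 5E.
In big-endian order the high byte comes first in memory.
The bytes are already most-significant first: 0xF125395E.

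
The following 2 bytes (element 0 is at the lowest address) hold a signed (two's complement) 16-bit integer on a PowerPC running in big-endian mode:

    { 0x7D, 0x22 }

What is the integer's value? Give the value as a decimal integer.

32034

Big-endian stores the most-significant byte at the lowest address.
The bytes are already most-significant first: 0x7D22.
0x7D22 = 32034.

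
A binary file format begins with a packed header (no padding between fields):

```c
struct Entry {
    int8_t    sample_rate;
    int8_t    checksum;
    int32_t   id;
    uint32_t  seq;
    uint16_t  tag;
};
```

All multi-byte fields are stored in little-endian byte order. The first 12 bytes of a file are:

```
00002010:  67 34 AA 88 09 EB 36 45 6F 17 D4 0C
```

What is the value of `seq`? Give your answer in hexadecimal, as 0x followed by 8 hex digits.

0x176F4536

`seq` follows `sample_rate` (1 B), `checksum` (1 B), `id` (4 B), so it starts at offset 1 + 1 + 4 = 6 and occupies 4 bytes.
Bytes at offsets 6..9: 36 45 6F 17.
Little-endian stores the least-significant byte at the lowest address.
Reassemble most-significant byte first: 17 6F 45 36 → 0x176F4536.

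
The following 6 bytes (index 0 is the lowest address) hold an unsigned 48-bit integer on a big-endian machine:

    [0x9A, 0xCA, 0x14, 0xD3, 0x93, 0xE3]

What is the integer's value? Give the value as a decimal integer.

Big-endian stores the most-significant byte at the lowest address.
The bytes are already most-significant first: 0x9ACA14D393E3.
0x9ACA14D393E3 = 170192723481571.

170192723481571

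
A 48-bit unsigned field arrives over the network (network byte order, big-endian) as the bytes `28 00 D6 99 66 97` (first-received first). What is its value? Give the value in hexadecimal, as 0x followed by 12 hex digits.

0x2800D6996697

In big-endian order the high byte comes first in memory.
The bytes are already most-significant first: 0x2800D6996697.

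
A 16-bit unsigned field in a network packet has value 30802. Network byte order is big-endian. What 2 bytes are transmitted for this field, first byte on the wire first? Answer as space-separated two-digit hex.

78 52

30802 in hexadecimal, padded to 16 bits, is 0x7852.
Split into bytes (most-significant first): 78 52.
Big-endian: lowest address holds the most-significant byte.
So the memory order matches the most-significant-first order: 78 52.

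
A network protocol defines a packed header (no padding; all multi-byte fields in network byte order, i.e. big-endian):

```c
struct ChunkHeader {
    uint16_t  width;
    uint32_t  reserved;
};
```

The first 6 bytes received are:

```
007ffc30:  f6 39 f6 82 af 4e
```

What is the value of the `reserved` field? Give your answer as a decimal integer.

`reserved` follows `width` (2 bytes), so it starts at byte offset 2 and occupies 4 bytes.
Bytes at offsets 2..5: F6 82 AF 4E.
Big-endian stores the most-significant byte at the lowest address.
The bytes are already most-significant first: 0xF682AF4E.
0xF682AF4E = 4135759694.

4135759694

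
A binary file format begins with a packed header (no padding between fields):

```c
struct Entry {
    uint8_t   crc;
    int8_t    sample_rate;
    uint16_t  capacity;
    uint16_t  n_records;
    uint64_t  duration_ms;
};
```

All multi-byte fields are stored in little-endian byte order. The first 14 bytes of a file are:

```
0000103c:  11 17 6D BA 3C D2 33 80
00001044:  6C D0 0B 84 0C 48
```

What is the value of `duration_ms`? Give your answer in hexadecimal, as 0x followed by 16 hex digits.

`duration_ms` follows `crc` (1 B), `sample_rate` (1 B), `capacity` (2 B), `n_records` (2 B), so it starts at offset 1 + 1 + 2 + 2 = 6 and occupies 8 bytes.
Bytes at offsets 6..13: 33 80 6C D0 0B 84 0C 48.
Little-endian stores the least-significant byte at the lowest address.
Reassemble most-significant byte first: 48 0C 84 0B D0 6C 80 33 → 0x480C840BD06C8033.

0x480C840BD06C8033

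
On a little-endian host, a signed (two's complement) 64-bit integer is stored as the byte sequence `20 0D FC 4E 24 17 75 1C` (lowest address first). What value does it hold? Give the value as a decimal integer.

2050570650048531744

Little-endian: lowest address holds the least-significant byte.
Reassemble most-significant byte first: 1C 75 17 24 4E FC 0D 20 → 0x1C7517244EFC0D20.
0x1C7517244EFC0D20 = 2050570650048531744.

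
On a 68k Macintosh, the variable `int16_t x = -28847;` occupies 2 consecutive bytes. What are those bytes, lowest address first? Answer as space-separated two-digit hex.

8F 51

Two's complement of -28847 in 16 bits: 28847 = 0x70AF; invert → 0x8F50; add 1 → 0x8F51.
Split into bytes (most-significant first): 8F 51.
Big-endian: lowest address holds the most-significant byte.
So the memory order matches the most-significant-first order: 8F 51.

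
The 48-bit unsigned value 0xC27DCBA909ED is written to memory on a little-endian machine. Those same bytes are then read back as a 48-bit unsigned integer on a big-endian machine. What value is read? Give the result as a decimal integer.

Stored little-endian, the bytes at ascending addresses are ED 09 A9 CB 7D C2.
Read back as big-endian, the last byte is least significant, giving 0xED09A9CB7DC2.
0xED09A9CB7DC2 = 260625759174082.

260625759174082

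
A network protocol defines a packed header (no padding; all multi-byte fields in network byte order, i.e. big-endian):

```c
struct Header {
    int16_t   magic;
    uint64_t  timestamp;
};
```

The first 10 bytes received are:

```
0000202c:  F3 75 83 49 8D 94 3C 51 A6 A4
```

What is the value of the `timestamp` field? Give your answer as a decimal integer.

`timestamp` follows `magic` (2 bytes), so it starts at byte offset 2 and occupies 8 bytes.
Bytes at offsets 2..9: 83 49 8D 94 3C 51 A6 A4.
Big-endian stores the most-significant byte at the lowest address.
The bytes are already most-significant first: 0x83498D943C51A6A4.
0x83498D943C51A6A4 = 9460248160075097764.

9460248160075097764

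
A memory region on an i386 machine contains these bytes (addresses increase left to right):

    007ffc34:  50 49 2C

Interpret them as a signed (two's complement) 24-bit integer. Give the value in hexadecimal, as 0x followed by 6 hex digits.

Little-endian: lowest address holds the least-significant byte.
Reassemble most-significant byte first: 2C 49 50 → 0x2C4950.

0x2C4950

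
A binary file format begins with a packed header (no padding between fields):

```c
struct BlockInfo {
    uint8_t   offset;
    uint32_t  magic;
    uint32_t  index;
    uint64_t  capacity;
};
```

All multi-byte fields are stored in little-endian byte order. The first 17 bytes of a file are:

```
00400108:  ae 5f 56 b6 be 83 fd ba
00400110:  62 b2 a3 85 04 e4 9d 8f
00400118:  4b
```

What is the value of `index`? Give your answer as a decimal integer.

1656421763

`index` follows `offset` (1 B), `magic` (4 B), so it starts at offset 1 + 4 = 5 and occupies 4 bytes.
Bytes at offsets 5..8: 83 FD BA 62.
In little-endian order the low byte comes first in memory.
Reassemble most-significant byte first: 62 BA FD 83 → 0x62BAFD83.
0x62BAFD83 = 1656421763.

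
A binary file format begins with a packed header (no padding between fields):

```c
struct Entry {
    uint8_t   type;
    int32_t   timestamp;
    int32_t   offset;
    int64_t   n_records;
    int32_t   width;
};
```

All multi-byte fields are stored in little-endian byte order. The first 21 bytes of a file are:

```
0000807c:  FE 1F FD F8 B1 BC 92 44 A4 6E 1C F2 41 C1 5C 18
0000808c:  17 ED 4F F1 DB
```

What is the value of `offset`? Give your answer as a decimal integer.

-1539009860

`offset` follows `type` (1 B), `timestamp` (4 B), so it starts at offset 1 + 4 = 5 and occupies 4 bytes.
Bytes at offsets 5..8: BC 92 44 A4.
In little-endian order the low byte comes first in memory.
Reassemble most-significant byte first: A4 44 92 BC → 0xA44492BC.
Top bit is set, so as a signed 32-bit value this is 0xA44492BC − 2^32 = -1539009860.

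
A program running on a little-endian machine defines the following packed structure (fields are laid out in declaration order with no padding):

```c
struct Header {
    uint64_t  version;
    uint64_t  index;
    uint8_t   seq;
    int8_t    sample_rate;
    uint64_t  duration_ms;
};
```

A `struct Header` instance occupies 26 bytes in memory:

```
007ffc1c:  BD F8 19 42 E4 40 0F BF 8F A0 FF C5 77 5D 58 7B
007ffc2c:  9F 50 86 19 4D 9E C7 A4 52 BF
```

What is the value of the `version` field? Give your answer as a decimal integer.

`version` is the first field, at byte offset 0, occupying 8 bytes.
Bytes at offsets 0..7: BD F8 19 42 E4 40 0F BF.
Little-endian stores the least-significant byte at the lowest address.
Reassemble most-significant byte first: BF 0F 40 E4 42 19 F8 BD → 0xBF0F40E44219F8BD.
0xBF0F40E44219F8BD = 13767293935000615101.

13767293935000615101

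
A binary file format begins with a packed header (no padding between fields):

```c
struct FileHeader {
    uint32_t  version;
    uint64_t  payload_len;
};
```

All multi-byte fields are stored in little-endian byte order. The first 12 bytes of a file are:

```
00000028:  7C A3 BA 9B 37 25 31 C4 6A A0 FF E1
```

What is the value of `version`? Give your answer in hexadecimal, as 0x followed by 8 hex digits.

`version` is the first field, at byte offset 0, occupying 4 bytes.
Bytes at offsets 0..3: 7C A3 BA 9B.
Little-endian stores the least-significant byte at the lowest address.
Reassemble most-significant byte first: 9B BA A3 7C → 0x9BBAA37C.

0x9BBAA37C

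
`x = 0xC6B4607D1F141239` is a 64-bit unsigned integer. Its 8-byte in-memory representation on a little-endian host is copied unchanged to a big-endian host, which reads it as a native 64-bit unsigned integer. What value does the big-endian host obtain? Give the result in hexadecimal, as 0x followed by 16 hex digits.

0x3912141F7D60B4C6

Stored little-endian, the bytes at ascending addresses are 39 12 14 1F 7D 60 B4 C6.
Read back as big-endian, the last byte is least significant, giving 0x3912141F7D60B4C6.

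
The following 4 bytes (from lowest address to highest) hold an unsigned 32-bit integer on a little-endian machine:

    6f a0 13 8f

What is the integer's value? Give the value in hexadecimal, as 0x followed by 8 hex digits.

Little-endian stores the least-significant byte at the lowest address.
Reassemble most-significant byte first: 8F 13 A0 6F → 0x8F13A06F.

0x8F13A06F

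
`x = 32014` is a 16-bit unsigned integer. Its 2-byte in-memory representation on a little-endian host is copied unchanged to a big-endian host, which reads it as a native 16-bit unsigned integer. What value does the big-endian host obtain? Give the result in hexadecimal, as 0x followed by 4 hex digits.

32014 in 16-bit hexadecimal is 0x7D0E.
Stored little-endian, the bytes at ascending addresses are 0E 7D.
Read back as big-endian, the last byte is least significant, giving 0x0E7D.

0x0E7D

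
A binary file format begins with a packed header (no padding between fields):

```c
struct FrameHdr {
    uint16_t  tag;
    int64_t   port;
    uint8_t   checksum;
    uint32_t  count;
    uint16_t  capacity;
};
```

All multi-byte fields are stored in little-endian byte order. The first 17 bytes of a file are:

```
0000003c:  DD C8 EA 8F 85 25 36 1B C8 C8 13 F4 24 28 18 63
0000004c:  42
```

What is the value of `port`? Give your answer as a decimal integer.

`port` follows `tag` (2 bytes), so it starts at byte offset 2 and occupies 8 bytes.
Bytes at offsets 2..9: EA 8F 85 25 36 1B C8 C8.
Little-endian: lowest address holds the least-significant byte.
Reassemble most-significant byte first: C8 C8 1B 36 25 85 8F EA → 0xC8C81B3625858FEA.
Top bit is set, so as a signed 64-bit value this is 0xC8C81B3625858FEA − 2^64 = -3978900351410139158.

-3978900351410139158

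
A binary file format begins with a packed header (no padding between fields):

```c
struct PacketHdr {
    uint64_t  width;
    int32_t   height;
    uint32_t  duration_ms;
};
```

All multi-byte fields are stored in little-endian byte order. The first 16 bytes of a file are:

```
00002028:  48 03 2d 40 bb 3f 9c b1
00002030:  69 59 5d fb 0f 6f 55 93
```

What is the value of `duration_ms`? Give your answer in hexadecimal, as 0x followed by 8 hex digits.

`duration_ms` follows `width` (8 B), `height` (4 B), so it starts at offset 8 + 4 = 12 and occupies 4 bytes.
Bytes at offsets 12..15: 0F 6F 55 93.
In little-endian order the low byte comes first in memory.
Reassemble most-significant byte first: 93 55 6F 0F → 0x93556F0F.

0x93556F0F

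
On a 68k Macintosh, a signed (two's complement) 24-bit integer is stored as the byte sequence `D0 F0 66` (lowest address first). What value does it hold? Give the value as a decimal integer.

-3084186

Big-endian stores the most-significant byte at the lowest address.
The bytes are already most-significant first: 0xD0F066.
Top bit is set, so as a signed 24-bit value this is 0xD0F066 − 2^24 = -3084186.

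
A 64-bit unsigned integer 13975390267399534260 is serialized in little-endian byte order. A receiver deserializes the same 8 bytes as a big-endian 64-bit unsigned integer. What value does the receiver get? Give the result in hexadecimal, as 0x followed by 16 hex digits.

13975390267399534260 in 64-bit hexadecimal is 0xC1F28F6745CCF6B4.
Stored little-endian, the bytes at ascending addresses are B4 F6 CC 45 67 8F F2 C1.
Read back as big-endian, the last byte is least significant, giving 0xB4F6CC45678FF2C1.

0xB4F6CC45678FF2C1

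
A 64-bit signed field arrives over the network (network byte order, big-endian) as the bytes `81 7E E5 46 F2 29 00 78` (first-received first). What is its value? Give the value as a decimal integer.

-9115596502878060424

In big-endian order the high byte comes first in memory.
The bytes are already most-significant first: 0x817EE546F2290078.
Top bit is set, so as a signed 64-bit value this is 0x817EE546F2290078 − 2^64 = -9115596502878060424.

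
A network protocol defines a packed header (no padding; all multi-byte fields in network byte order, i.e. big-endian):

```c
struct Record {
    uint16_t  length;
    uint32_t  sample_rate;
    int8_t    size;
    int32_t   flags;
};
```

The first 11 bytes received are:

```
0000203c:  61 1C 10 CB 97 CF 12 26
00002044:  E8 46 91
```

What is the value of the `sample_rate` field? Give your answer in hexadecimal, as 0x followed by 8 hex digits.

0x10CB97CF

`sample_rate` follows `length` (2 bytes), so it starts at byte offset 2 and occupies 4 bytes.
Bytes at offsets 2..5: 10 CB 97 CF.
Big-endian stores the most-significant byte at the lowest address.
The bytes are already most-significant first: 0x10CB97CF.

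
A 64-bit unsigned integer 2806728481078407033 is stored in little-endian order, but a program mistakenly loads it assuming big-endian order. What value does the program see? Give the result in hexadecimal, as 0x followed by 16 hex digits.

2806728481078407033 in 64-bit hexadecimal is 0x26F380AECFA66F79.
Stored little-endian, the bytes at ascending addresses are 79 6F A6 CF AE 80 F3 26.
Read back as big-endian, the last byte is least significant, giving 0x796FA6CFAE80F326.

0x796FA6CFAE80F326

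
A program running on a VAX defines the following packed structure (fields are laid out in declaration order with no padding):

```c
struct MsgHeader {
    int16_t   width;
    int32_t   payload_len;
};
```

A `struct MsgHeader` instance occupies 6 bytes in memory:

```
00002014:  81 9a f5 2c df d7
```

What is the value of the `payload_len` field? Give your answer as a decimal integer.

-673239819

`payload_len` follows `width` (2 bytes), so it starts at byte offset 2 and occupies 4 bytes.
Bytes at offsets 2..5: F5 2C DF D7.
Little-endian stores the least-significant byte at the lowest address.
Reassemble most-significant byte first: D7 DF 2C F5 → 0xD7DF2CF5.
Top bit is set, so as a signed 32-bit value this is 0xD7DF2CF5 − 2^32 = -673239819.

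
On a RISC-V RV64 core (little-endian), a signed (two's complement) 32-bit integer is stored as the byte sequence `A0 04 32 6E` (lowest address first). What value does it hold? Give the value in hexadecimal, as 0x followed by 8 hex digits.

0x6E3204A0

Little-endian stores the least-significant byte at the lowest address.
Reassemble most-significant byte first: 6E 32 04 A0 → 0x6E3204A0.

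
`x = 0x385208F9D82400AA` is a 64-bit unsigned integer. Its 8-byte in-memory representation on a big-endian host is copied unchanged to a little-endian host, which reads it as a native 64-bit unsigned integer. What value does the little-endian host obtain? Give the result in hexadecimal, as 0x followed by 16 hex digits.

0xAA0024D8F9085238

Stored big-endian, the bytes at ascending addresses are 38 52 08 F9 D8 24 00 AA.
Read back as little-endian, the first byte is least significant, giving 0xAA0024D8F9085238.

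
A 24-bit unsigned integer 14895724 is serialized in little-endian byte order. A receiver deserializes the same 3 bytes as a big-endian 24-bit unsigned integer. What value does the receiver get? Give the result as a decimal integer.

14895724 in 24-bit hexadecimal is 0xE34A6C.
Stored little-endian, the bytes at ascending addresses are 6C 4A E3.
Read back as big-endian, the last byte is least significant, giving 0x6C4AE3.
0x6C4AE3 = 7097059.

7097059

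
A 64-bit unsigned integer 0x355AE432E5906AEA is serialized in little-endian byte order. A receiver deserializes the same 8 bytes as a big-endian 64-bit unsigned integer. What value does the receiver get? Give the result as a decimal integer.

Stored little-endian, the bytes at ascending addresses are EA 6A 90 E5 32 E4 5A 35.
Read back as big-endian, the last byte is least significant, giving 0xEA6A90E532E45A35.
0xEA6A90E532E45A35 = 16891472666482203189.

16891472666482203189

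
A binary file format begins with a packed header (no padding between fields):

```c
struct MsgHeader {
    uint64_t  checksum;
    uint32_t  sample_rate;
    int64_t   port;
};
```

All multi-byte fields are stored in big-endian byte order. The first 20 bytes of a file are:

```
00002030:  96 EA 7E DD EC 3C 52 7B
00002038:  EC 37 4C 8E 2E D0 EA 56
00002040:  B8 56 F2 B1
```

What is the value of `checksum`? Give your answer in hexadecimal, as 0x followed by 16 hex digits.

`checksum` is the first field, at byte offset 0, occupying 8 bytes.
Bytes at offsets 0..7: 96 EA 7E DD EC 3C 52 7B.
In big-endian order the high byte comes first in memory.
The bytes are already most-significant first: 0x96EA7EDDEC3C527B.

0x96EA7EDDEC3C527B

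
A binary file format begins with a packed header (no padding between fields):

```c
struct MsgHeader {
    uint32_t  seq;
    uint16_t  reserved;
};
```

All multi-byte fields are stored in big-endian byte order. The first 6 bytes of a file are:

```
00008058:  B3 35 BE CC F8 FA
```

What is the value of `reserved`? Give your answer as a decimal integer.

`reserved` follows `seq` (4 bytes), so it starts at byte offset 4 and occupies 2 bytes.
Bytes at offsets 4..5: F8 FA.
In big-endian order the high byte comes first in memory.
The bytes are already most-significant first: 0xF8FA.
0xF8FA = 63738.

63738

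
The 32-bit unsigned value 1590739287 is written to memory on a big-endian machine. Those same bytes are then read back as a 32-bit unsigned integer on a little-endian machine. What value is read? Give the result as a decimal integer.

1472319582

1590739287 in 32-bit hexadecimal is 0x5ED0C157.
Stored big-endian, the bytes at ascending addresses are 5E D0 C1 57.
Read back as little-endian, the first byte is least significant, giving 0x57C1D05E.
0x57C1D05E = 1472319582.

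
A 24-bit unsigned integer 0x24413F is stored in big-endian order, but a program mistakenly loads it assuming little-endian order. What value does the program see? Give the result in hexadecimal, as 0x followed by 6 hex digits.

Stored big-endian, the bytes at ascending addresses are 24 41 3F.
Read back as little-endian, the first byte is least significant, giving 0x3F4124.

0x3F4124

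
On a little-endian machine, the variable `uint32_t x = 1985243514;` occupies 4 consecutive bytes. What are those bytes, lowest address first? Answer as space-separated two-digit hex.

7A 69 54 76

1985243514 in hexadecimal, padded to 32 bits, is 0x7654697A.
Split into bytes (most-significant first): 76 54 69 7A.
In little-endian order the low byte comes first in memory.
So at ascending addresses the bytes are 7A 69 54 76.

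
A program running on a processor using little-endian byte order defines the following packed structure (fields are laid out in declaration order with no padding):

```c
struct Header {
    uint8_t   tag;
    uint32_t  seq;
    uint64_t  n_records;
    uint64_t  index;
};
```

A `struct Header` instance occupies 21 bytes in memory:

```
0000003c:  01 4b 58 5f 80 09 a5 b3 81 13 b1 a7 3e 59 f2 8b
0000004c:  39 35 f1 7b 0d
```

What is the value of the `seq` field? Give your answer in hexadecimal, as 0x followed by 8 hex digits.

0x805F584B

`seq` follows `tag` (1 byte), so it starts at byte offset 1 and occupies 4 bytes.
Bytes at offsets 1..4: 4B 58 5F 80.
Little-endian: lowest address holds the least-significant byte.
Reassemble most-significant byte first: 80 5F 58 4B → 0x805F584B.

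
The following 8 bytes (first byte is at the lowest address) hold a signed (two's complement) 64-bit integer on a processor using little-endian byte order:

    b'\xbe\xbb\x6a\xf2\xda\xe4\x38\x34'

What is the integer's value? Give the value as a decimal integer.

3763009117689134014

Little-endian stores the least-significant byte at the lowest address.
Reassemble most-significant byte first: 34 38 E4 DA F2 6A BB BE → 0x3438E4DAF26ABBBE.
0x3438E4DAF26ABBBE = 3763009117689134014.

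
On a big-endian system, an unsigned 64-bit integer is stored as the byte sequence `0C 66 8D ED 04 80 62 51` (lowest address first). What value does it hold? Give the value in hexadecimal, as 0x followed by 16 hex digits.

0x0C668DED04806251

Big-endian stores the most-significant byte at the lowest address.
The bytes are already most-significant first: 0x0C668DED04806251.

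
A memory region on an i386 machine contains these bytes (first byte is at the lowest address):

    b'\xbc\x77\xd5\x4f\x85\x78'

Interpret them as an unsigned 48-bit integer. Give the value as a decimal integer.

Little-endian: lowest address holds the least-significant byte.
Reassemble most-significant byte first: 78 85 4F D5 77 BC → 0x78854FD577BC.
0x78854FD577BC = 132513965373372.

132513965373372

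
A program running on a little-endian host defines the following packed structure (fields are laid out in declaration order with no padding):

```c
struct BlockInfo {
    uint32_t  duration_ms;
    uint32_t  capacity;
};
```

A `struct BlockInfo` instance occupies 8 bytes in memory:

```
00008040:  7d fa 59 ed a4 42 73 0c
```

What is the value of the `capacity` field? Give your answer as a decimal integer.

208880292

`capacity` follows `duration_ms` (4 bytes), so it starts at byte offset 4 and occupies 4 bytes.
Bytes at offsets 4..7: A4 42 73 0C.
Little-endian stores the least-significant byte at the lowest address.
Reassemble most-significant byte first: 0C 73 42 A4 → 0x0C7342A4.
0x0C7342A4 = 208880292.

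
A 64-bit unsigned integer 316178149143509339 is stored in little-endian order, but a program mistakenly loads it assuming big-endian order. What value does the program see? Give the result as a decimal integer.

316178149143509339 in 64-bit hexadecimal is 0x04634A59F970795B.
Stored little-endian, the bytes at ascending addresses are 5B 79 70 F9 59 4A 63 04.
Read back as big-endian, the last byte is least significant, giving 0x5B7970F9594A6304.
0x5B7970F9594A6304 = 6591423745880646404.

6591423745880646404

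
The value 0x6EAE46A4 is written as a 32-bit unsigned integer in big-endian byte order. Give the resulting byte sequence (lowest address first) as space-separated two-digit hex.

6E AE 46 A4

Split into bytes (most-significant first): 6E AE 46 A4.
Big-endian stores the most-significant byte at the lowest address.
So the memory order matches the most-significant-first order: 6E AE 46 A4.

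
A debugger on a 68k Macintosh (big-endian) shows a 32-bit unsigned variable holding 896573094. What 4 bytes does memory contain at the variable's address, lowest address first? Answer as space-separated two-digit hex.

35 70 9E A6

896573094 in hexadecimal, padded to 32 bits, is 0x35709EA6.
Split into bytes (most-significant first): 35 70 9E A6.
Big-endian stores the most-significant byte at the lowest address.
So the memory order matches the most-significant-first order: 35 70 9E A6.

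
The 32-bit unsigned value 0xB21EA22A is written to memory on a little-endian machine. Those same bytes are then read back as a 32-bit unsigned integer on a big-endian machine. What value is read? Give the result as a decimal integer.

715267762

Stored little-endian, the bytes at ascending addresses are 2A A2 1E B2.
Read back as big-endian, the last byte is least significant, giving 0x2AA21EB2.
0x2AA21EB2 = 715267762.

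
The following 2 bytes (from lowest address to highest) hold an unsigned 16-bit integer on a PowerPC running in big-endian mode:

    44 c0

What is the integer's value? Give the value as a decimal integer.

17600

Big-endian stores the most-significant byte at the lowest address.
The bytes are already most-significant first: 0x44C0.
0x44C0 = 17600.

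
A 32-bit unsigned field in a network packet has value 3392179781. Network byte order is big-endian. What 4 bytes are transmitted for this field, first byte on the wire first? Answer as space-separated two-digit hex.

3392179781 in hexadecimal, padded to 32 bits, is 0xCA308E45.
Split into bytes (most-significant first): CA 30 8E 45.
Big-endian: lowest address holds the most-significant byte.
So the memory order matches the most-significant-first order: CA 30 8E 45.

CA 30 8E 45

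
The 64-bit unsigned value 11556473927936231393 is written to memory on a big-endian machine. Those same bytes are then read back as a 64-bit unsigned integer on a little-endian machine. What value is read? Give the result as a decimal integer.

11556473927936231393 in 64-bit hexadecimal is 0xA060D7CF02B3C7E1.
Stored big-endian, the bytes at ascending addresses are A0 60 D7 CF 02 B3 C7 E1.
Read back as little-endian, the first byte is least significant, giving 0xE1C7B302CFD760A0.
0xE1C7B302CFD760A0 = 16269169003557511328.

16269169003557511328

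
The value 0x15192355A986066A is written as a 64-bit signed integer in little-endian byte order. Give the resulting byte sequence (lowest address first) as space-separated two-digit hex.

Split into bytes (most-significant first): 15 19 23 55 A9 86 06 6A.
Little-endian stores the least-significant byte at the lowest address.
So at ascending addresses the bytes are 6A 06 86 A9 55 23 19 15.

6A 06 86 A9 55 23 19 15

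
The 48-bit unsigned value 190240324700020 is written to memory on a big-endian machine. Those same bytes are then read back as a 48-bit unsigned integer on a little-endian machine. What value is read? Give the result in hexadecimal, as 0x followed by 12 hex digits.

0x74C7F9C605AD

190240324700020 in 48-bit hexadecimal is 0xAD05C6F9C774.
Stored big-endian, the bytes at ascending addresses are AD 05 C6 F9 C7 74.
Read back as little-endian, the first byte is least significant, giving 0x74C7F9C605AD.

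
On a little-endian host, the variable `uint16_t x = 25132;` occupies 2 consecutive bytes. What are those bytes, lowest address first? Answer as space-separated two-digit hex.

25132 in hexadecimal, padded to 16 bits, is 0x622C.
Split into bytes (most-significant first): 62 2C.
Little-endian stores the least-significant byte at the lowest address.
So at ascending addresses the bytes are 2C 62.

2C 62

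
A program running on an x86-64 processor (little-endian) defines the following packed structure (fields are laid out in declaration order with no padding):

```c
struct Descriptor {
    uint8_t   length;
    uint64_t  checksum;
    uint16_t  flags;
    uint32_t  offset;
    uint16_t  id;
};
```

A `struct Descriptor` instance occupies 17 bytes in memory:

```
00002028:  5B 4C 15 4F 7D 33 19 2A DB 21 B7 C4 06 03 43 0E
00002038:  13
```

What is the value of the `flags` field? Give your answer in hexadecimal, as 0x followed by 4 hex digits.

0xB721

`flags` follows `length` (1 B), `checksum` (8 B), so it starts at offset 1 + 8 = 9 and occupies 2 bytes.
Bytes at offsets 9..10: 21 B7.
In little-endian order the low byte comes first in memory.
Reassemble most-significant byte first: B7 21 → 0xB721.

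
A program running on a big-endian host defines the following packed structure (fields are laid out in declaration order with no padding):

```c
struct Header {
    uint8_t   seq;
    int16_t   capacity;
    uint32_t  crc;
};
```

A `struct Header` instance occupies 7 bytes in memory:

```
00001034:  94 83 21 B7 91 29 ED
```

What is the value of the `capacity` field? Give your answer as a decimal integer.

`capacity` follows `seq` (1 byte), so it starts at byte offset 1 and occupies 2 bytes.
Bytes at offsets 1..2: 83 21.
Big-endian: lowest address holds the most-significant byte.
The bytes are already most-significant first: 0x8321.
Top bit is set, so as a signed 16-bit value this is 0x8321 − 2^16 = -31967.

-31967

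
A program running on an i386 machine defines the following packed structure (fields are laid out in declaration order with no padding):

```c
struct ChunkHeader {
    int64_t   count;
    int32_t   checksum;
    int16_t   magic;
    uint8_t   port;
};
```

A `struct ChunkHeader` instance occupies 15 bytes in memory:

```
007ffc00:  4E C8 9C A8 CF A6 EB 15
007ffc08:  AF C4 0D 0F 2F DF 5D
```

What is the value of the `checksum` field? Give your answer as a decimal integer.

`checksum` follows `count` (8 bytes), so it starts at byte offset 8 and occupies 4 bytes.
Bytes at offsets 8..11: AF C4 0D 0F.
Little-endian: lowest address holds the least-significant byte.
Reassemble most-significant byte first: 0F 0D C4 AF → 0x0F0DC4AF.
0x0F0DC4AF = 252560559.

252560559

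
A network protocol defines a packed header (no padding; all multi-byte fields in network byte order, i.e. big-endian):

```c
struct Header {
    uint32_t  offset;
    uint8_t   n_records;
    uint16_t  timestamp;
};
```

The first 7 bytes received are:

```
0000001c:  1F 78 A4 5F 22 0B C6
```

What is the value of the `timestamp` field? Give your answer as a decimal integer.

3014

`timestamp` follows `offset` (4 B), `n_records` (1 B), so it starts at offset 4 + 1 = 5 and occupies 2 bytes.
Bytes at offsets 5..6: 0B C6.
Big-endian stores the most-significant byte at the lowest address.
The bytes are already most-significant first: 0x0BC6.
0x0BC6 = 3014.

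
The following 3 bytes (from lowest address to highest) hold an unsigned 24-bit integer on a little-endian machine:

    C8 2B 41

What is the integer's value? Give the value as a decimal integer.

4271048

In little-endian order the low byte comes first in memory.
Reassemble most-significant byte first: 41 2B C8 → 0x412BC8.
0x412BC8 = 4271048.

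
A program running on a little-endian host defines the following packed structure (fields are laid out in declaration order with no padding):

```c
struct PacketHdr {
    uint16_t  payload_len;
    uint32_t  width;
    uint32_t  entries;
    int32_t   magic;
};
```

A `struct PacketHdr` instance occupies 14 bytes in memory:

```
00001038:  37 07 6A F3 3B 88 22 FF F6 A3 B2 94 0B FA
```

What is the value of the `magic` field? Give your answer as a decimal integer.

`magic` follows `payload_len` (2 B), `width` (4 B), `entries` (4 B), so it starts at offset 2 + 4 + 4 = 10 and occupies 4 bytes.
Bytes at offsets 10..13: B2 94 0B FA.
Little-endian: lowest address holds the least-significant byte.
Reassemble most-significant byte first: FA 0B 94 B2 → 0xFA0B94B2.
Top bit is set, so as a signed 32-bit value this is 0xFA0B94B2 − 2^32 = -99904334.

-99904334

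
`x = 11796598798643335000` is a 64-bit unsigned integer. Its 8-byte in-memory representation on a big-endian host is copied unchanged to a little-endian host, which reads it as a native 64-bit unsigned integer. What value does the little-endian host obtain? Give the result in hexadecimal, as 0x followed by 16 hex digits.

11796598798643335000 in 64-bit hexadecimal is 0xA3B5F01B36EF8F58.
Stored big-endian, the bytes at ascending addresses are A3 B5 F0 1B 36 EF 8F 58.
Read back as little-endian, the first byte is least significant, giving 0x588FEF361BF0B5A3.

0x588FEF361BF0B5A3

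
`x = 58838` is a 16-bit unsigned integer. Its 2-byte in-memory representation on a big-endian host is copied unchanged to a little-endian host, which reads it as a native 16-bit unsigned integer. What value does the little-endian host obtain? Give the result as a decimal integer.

58838 in 16-bit hexadecimal is 0xE5D6.
Stored big-endian, the bytes at ascending addresses are E5 D6.
Read back as little-endian, the first byte is least significant, giving 0xD6E5.
0xD6E5 = 55013.

55013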